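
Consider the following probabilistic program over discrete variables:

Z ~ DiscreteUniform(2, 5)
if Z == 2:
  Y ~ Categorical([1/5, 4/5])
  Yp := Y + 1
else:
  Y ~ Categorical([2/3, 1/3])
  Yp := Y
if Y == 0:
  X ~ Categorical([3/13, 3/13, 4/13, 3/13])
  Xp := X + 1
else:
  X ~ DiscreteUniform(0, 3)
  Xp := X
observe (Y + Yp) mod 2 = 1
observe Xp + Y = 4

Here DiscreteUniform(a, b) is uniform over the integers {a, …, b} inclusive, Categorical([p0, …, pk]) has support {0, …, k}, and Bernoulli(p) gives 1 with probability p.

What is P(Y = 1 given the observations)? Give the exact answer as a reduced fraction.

P(Y = 1 | obs) = 13/16

Enumerate traces; 2 have nonzero weight after conditioning:
  (Z=2, Y=0, X=3) weight 3/260
  (Z=2, Y=1, X=3) weight 1/20
Group by Y:
  weight(Y=0) = 3/260
  weight(Y=1) = 1/20
Total weight = 3/260 + 1/20 = 4/65
P(Y=0 | obs) = 3/260 / 4/65 = 3/16
P(Y=1 | obs) = 1/20 / 4/65 = 13/16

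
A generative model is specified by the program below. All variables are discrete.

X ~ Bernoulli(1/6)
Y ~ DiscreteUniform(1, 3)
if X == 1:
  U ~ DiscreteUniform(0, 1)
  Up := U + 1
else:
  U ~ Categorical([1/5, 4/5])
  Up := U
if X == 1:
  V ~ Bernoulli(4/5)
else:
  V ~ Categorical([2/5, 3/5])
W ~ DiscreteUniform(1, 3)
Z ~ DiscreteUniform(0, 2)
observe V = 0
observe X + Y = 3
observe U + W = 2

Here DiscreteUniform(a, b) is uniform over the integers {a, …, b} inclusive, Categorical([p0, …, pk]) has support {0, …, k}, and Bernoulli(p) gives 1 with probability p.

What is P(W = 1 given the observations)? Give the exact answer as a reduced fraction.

P(W = 1 | obs) = 17/22

Enumerate traces; 12 have nonzero weight after conditioning:
  (X=0, Y=3, U=0, V=0, W=2, Z=0) weight 1/405
  (X=0, Y=3, U=0, V=0, W=2, Z=1) weight 1/405
  (X=0, Y=3, U=0, V=0, W=2, Z=2) weight 1/405
  (X=0, Y=3, U=1, V=0, W=1, Z=0) weight 4/405
  (X=0, Y=3, U=1, V=0, W=1, Z=1) weight 4/405
  (X=0, Y=3, U=1, V=0, W=1, Z=2) weight 4/405
  (X=1, Y=2, U=0, V=0, W=2, Z=0) weight 1/1620
  (X=1, Y=2, U=0, V=0, W=2, Z=1) weight 1/1620
  … 4 more
Group by W:
  weight(W=1) = 17/540
  weight(W=2) = 1/108
Total weight = 17/540 + 1/108 = 11/270
P(W=1 | obs) = 17/540 / 11/270 = 17/22
P(W=2 | obs) = 1/108 / 11/270 = 5/22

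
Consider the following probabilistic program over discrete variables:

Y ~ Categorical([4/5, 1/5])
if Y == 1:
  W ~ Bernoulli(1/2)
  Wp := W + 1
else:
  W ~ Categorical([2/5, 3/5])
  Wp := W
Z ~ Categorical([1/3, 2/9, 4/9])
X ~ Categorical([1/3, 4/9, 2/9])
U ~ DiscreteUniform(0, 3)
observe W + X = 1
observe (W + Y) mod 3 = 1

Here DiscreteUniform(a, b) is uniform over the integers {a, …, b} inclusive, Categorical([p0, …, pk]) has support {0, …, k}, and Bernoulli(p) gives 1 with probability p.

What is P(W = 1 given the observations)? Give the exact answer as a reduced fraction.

P(W = 1 | obs) = 18/23

Enumerate traces; 24 have nonzero weight after conditioning:
  (Y=0, W=1, Z=0, X=0, U=0) weight 1/75
  (Y=0, W=1, Z=0, X=0, U=1) weight 1/75
  (Y=0, W=1, Z=0, X=0, U=2) weight 1/75
  (Y=0, W=1, Z=0, X=0, U=3) weight 1/75
  (Y=0, W=1, Z=1, X=0, U=0) weight 2/225
  (Y=0, W=1, Z=1, X=0, U=1) weight 2/225
  (Y=0, W=1, Z=1, X=0, U=2) weight 2/225
  (Y=0, W=1, Z=1, X=0, U=3) weight 2/225
  (Y=1, W=0, Z=0, X=1, U=0) weight 1/270
  … 15 more
Group by W:
  weight(W=0) = 2/45
  weight(W=1) = 4/25
Total weight = 2/45 + 4/25 = 46/225
P(W=0 | obs) = 2/45 / 46/225 = 5/23
P(W=1 | obs) = 4/25 / 46/225 = 18/23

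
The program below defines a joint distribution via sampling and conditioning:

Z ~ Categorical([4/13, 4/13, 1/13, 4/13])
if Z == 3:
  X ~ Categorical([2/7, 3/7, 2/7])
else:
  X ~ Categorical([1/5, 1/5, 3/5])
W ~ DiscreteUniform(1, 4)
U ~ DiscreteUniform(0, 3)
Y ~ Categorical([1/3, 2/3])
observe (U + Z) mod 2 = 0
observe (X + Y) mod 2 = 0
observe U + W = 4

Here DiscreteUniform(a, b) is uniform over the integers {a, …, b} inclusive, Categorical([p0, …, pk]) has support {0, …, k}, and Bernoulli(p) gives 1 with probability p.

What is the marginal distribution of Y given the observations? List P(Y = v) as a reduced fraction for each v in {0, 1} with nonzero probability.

Enumerate traces; 24 have nonzero weight after conditioning:
  (Z=0, X=0, W=2, U=2, Y=0) weight 1/780
  (Z=0, X=0, W=4, U=0, Y=0) weight 1/780
  (Z=0, X=1, W=2, U=2, Y=1) weight 1/390
  (Z=0, X=1, W=4, U=0, Y=1) weight 1/390
  (Z=0, X=2, W=2, U=2, Y=0) weight 1/260
  (Z=0, X=2, W=4, U=0, Y=0) weight 1/260
  (Z=1, X=0, W=1, U=3, Y=0) weight 1/780
  (Z=1, X=0, W=3, U=1, Y=0) weight 1/780
  … 16 more
Group by Y:
  weight(Y=0) = 83/2730
  weight(Y=1) = 41/1820
Total weight = 83/2730 + 41/1820 = 289/5460
P(Y=0 | obs) = 83/2730 / 289/5460 = 166/289
P(Y=1 | obs) = 41/1820 / 289/5460 = 123/289

P(Y=0) = 166/289, P(Y=1) = 123/289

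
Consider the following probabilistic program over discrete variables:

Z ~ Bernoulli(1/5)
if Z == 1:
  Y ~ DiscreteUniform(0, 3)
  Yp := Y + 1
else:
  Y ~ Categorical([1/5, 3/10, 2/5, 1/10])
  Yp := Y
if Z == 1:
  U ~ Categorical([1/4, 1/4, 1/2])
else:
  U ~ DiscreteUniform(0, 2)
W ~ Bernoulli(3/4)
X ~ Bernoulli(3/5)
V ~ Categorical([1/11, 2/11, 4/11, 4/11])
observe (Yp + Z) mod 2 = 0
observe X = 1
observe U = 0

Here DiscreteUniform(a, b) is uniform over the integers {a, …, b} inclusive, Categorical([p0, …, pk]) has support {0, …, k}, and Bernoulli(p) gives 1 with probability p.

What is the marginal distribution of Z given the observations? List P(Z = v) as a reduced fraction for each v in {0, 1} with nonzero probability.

P(Z=0) = 32/37, P(Z=1) = 5/37

Enumerate traces; 32 have nonzero weight after conditioning:
  (Z=0, Y=0, U=0, W=0, X=1, V=0) weight 1/1375
  (Z=0, Y=0, U=0, W=0, X=1, V=1) weight 2/1375
  (Z=0, Y=0, U=0, W=0, X=1, V=2) weight 4/1375
  (Z=0, Y=0, U=0, W=0, X=1, V=3) weight 4/1375
  (Z=0, Y=0, U=0, W=1, X=1, V=0) weight 3/1375
  (Z=0, Y=0, U=0, W=1, X=1, V=1) weight 6/1375
  (Z=0, Y=0, U=0, W=1, X=1, V=2) weight 12/1375
  (Z=0, Y=0, U=0, W=1, X=1, V=3) weight 12/1375
  (Z=1, Y=0, U=0, W=0, X=1, V=0) weight 3/17600
  … 23 more
Group by Z:
  weight(Z=0) = 12/125
  weight(Z=1) = 3/200
Total weight = 12/125 + 3/200 = 111/1000
P(Z=0 | obs) = 12/125 / 111/1000 = 32/37
P(Z=1 | obs) = 3/200 / 111/1000 = 5/37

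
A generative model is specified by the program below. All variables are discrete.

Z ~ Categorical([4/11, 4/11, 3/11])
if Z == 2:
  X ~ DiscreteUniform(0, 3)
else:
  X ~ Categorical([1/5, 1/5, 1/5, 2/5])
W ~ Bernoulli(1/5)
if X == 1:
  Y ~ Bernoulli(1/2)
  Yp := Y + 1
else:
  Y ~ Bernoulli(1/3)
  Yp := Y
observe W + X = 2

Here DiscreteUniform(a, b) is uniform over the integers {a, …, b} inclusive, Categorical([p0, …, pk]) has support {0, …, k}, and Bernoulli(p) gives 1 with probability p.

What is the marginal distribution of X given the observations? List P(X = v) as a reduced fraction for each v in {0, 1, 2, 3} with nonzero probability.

P(X=1) = 1/5, P(X=2) = 4/5

Enumerate traces; 12 have nonzero weight after conditioning:
  (Z=0, X=1, W=1, Y=0) weight 2/275
  (Z=0, X=1, W=1, Y=1) weight 2/275
  (Z=0, X=2, W=0, Y=0) weight 32/825
  (Z=0, X=2, W=0, Y=1) weight 16/825
  (Z=1, X=1, W=1, Y=0) weight 2/275
  (Z=1, X=1, W=1, Y=1) weight 2/275
  (Z=1, X=2, W=0, Y=0) weight 32/825
  (Z=1, X=2, W=0, Y=1) weight 16/825
  … 4 more
Group by X:
  weight(X=1) = 47/1100
  weight(X=2) = 47/275
Total weight = 47/1100 + 47/275 = 47/220
P(X=1 | obs) = 47/1100 / 47/220 = 1/5
P(X=2 | obs) = 47/275 / 47/220 = 4/5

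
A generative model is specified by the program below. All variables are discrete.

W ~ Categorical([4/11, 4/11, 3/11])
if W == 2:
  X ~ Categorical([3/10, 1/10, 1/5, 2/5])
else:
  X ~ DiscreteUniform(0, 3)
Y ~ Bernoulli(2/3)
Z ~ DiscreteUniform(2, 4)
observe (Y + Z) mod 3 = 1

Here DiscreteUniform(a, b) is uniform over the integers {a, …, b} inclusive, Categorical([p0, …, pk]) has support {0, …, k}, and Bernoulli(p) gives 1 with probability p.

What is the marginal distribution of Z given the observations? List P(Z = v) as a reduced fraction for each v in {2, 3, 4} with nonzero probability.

Enumerate traces; 24 have nonzero weight after conditioning:
  (W=0, X=0, Y=0, Z=4) weight 1/99
  (W=0, X=0, Y=1, Z=3) weight 2/99
  (W=0, X=1, Y=0, Z=4) weight 1/99
  (W=0, X=1, Y=1, Z=3) weight 2/99
  (W=0, X=2, Y=0, Z=4) weight 1/99
  (W=0, X=2, Y=1, Z=3) weight 2/99
  (W=0, X=3, Y=0, Z=4) weight 1/99
  (W=0, X=3, Y=1, Z=3) weight 2/99
  … 16 more
Group by Z:
  weight(Z=3) = 2/9
  weight(Z=4) = 1/9
Total weight = 2/9 + 1/9 = 1/3
P(Z=3 | obs) = 2/9 / 1/3 = 2/3
P(Z=4 | obs) = 1/9 / 1/3 = 1/3

P(Z=3) = 2/3, P(Z=4) = 1/3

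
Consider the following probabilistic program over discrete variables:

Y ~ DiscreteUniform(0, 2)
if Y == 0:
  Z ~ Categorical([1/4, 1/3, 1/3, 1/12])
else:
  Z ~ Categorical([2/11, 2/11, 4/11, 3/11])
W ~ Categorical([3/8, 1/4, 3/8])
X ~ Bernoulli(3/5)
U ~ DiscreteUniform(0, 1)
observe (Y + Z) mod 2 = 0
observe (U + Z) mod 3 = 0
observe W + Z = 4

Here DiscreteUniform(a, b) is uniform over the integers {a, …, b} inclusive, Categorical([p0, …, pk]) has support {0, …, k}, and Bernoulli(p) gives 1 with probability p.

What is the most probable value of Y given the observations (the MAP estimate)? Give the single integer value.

Enumerate traces; 6 have nonzero weight after conditioning:
  (Y=0, Z=2, W=2, X=0, U=1) weight 1/120
  (Y=0, Z=2, W=2, X=1, U=1) weight 1/80
  (Y=1, Z=3, W=1, X=0, U=0) weight 1/220
  (Y=1, Z=3, W=1, X=1, U=0) weight 3/440
  (Y=2, Z=2, W=2, X=0, U=1) weight 1/110
  (Y=2, Z=2, W=2, X=1, U=1) weight 3/220
Group by Y:
  weight(Y=0) = 1/48
  weight(Y=1) = 1/88
  weight(Y=2) = 1/44
Total weight = 1/48 + 1/88 + 1/44 = 29/528
P(Y=0 | obs) = 1/48 / 29/528 = 11/29
P(Y=1 | obs) = 1/88 / 29/528 = 6/29
P(Y=2 | obs) = 1/44 / 29/528 = 12/29
argmax = 2

argmax_v P(Y = v | obs) = 2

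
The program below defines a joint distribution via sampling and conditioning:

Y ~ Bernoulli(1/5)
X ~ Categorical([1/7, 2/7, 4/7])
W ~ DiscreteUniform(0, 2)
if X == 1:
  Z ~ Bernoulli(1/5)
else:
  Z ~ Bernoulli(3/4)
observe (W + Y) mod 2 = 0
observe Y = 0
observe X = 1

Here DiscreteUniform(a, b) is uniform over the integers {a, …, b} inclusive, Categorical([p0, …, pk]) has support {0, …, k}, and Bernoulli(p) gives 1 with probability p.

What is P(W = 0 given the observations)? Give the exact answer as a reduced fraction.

P(W = 0 | obs) = 1/2

Enumerate traces; 4 have nonzero weight after conditioning:
  (Y=0, X=1, W=0, Z=0) weight 32/525
  (Y=0, X=1, W=0, Z=1) weight 8/525
  (Y=0, X=1, W=2, Z=0) weight 32/525
  (Y=0, X=1, W=2, Z=1) weight 8/525
Group by W:
  weight(W=0) = 8/105
  weight(W=2) = 8/105
Total weight = 8/105 + 8/105 = 16/105
P(W=0 | obs) = 8/105 / 16/105 = 1/2
P(W=2 | obs) = 8/105 / 16/105 = 1/2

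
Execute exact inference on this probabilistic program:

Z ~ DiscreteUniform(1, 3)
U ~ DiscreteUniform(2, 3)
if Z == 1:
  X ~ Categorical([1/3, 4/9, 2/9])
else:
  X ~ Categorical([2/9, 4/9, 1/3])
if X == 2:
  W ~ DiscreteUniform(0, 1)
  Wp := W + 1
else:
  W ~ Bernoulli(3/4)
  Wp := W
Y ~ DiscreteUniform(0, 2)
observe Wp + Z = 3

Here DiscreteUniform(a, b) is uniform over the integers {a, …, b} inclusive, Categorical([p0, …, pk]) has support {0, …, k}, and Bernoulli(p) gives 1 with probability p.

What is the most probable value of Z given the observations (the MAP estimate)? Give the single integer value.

Enumerate traces; 36 have nonzero weight after conditioning:
  (Z=1, U=2, X=2, W=1, Y=0) weight 1/162
  (Z=1, U=2, X=2, W=1, Y=1) weight 1/162
  (Z=1, U=2, X=2, W=1, Y=2) weight 1/162
  (Z=1, U=3, X=2, W=1, Y=0) weight 1/162
  (Z=1, U=3, X=2, W=1, Y=1) weight 1/162
  (Z=1, U=3, X=2, W=1, Y=2) weight 1/162
  (Z=2, U=2, X=0, W=1, Y=0) weight 1/108
  (Z=2, U=2, X=0, W=1, Y=1) weight 1/108
  (Z=3, U=2, X=0, W=0, Y=0) weight 1/324
  … 27 more
Group by Z:
  weight(Z=1) = 1/27
  weight(Z=2) = 2/9
  weight(Z=3) = 1/18
Total weight = 1/27 + 2/9 + 1/18 = 17/54
P(Z=1 | obs) = 1/27 / 17/54 = 2/17
P(Z=2 | obs) = 2/9 / 17/54 = 12/17
P(Z=3 | obs) = 1/18 / 17/54 = 3/17
argmax = 2

argmax_v P(Z = v | obs) = 2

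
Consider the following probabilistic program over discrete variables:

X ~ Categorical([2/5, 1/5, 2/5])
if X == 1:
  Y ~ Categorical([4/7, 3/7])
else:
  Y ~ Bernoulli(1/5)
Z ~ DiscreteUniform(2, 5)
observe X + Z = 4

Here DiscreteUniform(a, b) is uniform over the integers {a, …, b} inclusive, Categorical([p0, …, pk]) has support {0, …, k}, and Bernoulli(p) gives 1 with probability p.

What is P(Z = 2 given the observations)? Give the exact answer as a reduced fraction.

P(Z = 2 | obs) = 2/5

Enumerate traces; 6 have nonzero weight after conditioning:
  (X=0, Y=0, Z=4) weight 2/25
  (X=0, Y=1, Z=4) weight 1/50
  (X=1, Y=0, Z=3) weight 1/35
  (X=1, Y=1, Z=3) weight 3/140
  (X=2, Y=0, Z=2) weight 2/25
  (X=2, Y=1, Z=2) weight 1/50
Group by Z:
  weight(Z=2) = 1/10
  weight(Z=3) = 1/20
  weight(Z=4) = 1/10
Total weight = 1/10 + 1/20 + 1/10 = 1/4
P(Z=2 | obs) = 1/10 / 1/4 = 2/5
P(Z=3 | obs) = 1/20 / 1/4 = 1/5
P(Z=4 | obs) = 1/10 / 1/4 = 2/5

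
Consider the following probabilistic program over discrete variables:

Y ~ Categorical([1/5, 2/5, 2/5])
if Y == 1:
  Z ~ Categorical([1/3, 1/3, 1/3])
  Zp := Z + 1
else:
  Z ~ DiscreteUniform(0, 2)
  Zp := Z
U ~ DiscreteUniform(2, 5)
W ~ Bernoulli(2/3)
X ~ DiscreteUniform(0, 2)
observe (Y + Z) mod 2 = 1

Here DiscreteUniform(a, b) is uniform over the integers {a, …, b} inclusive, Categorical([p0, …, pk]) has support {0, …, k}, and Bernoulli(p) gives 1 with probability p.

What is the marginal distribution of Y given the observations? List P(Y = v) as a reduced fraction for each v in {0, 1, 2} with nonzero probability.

Enumerate traces; 96 have nonzero weight after conditioning:
  (Y=0, Z=1, U=2, W=0, X=0) weight 1/540
  (Y=0, Z=1, U=2, W=0, X=1) weight 1/540
  (Y=0, Z=1, U=2, W=0, X=2) weight 1/540
  (Y=0, Z=1, U=2, W=1, X=0) weight 1/270
  (Y=0, Z=1, U=2, W=1, X=1) weight 1/270
  (Y=0, Z=1, U=2, W=1, X=2) weight 1/270
  (Y=0, Z=1, U=3, W=0, X=0) weight 1/540
  (Y=0, Z=1, U=3, W=0, X=1) weight 1/540
  (Y=1, Z=0, U=2, W=0, X=0) weight 1/270
  (Y=2, Z=1, U=2, W=0, X=0) weight 1/270
  … 86 more
Group by Y:
  weight(Y=0) = 1/15
  weight(Y=1) = 4/15
  weight(Y=2) = 2/15
Total weight = 1/15 + 4/15 + 2/15 = 7/15
P(Y=0 | obs) = 1/15 / 7/15 = 1/7
P(Y=1 | obs) = 4/15 / 7/15 = 4/7
P(Y=2 | obs) = 2/15 / 7/15 = 2/7

P(Y=0) = 1/7, P(Y=1) = 4/7, P(Y=2) = 2/7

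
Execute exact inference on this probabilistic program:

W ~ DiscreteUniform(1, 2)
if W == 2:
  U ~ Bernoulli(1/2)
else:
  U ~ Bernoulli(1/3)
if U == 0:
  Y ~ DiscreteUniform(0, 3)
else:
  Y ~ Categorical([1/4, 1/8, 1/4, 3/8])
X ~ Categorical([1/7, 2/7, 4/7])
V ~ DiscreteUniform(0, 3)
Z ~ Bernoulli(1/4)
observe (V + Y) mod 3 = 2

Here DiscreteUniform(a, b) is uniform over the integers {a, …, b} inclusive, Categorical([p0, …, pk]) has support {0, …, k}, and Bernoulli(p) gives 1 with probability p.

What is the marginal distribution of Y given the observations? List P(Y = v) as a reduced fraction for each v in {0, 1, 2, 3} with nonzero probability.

Enumerate traces; 120 have nonzero weight after conditioning:
  (W=1, U=0, Y=0, X=0, V=2, Z=0) weight 1/448
  (W=1, U=0, Y=0, X=0, V=2, Z=1) weight 1/1344
  (W=1, U=0, Y=0, X=1, V=2, Z=0) weight 1/224
  (W=1, U=0, Y=0, X=1, V=2, Z=1) weight 1/672
  (W=1, U=0, Y=0, X=2, V=2, Z=0) weight 1/112
  (W=1, U=0, Y=0, X=2, V=2, Z=1) weight 1/336
  (W=1, U=0, Y=1, X=0, V=1, Z=0) weight 1/448
  (W=1, U=0, Y=1, X=0, V=1, Z=1) weight 1/1344
  (W=1, U=0, Y=2, X=0, V=0, Z=0) weight 1/448
  (W=1, U=0, Y=3, X=0, V=2, Z=0) weight 1/448
  … 110 more
Group by Y:
  weight(Y=0) = 1/16
  weight(Y=1) = 19/384
  weight(Y=2) = 1/8
  weight(Y=3) = 29/384
Total weight = 1/16 + 19/384 + 1/8 + 29/384 = 5/16
P(Y=0 | obs) = 1/16 / 5/16 = 1/5
P(Y=1 | obs) = 19/384 / 5/16 = 19/120
P(Y=2 | obs) = 1/8 / 5/16 = 2/5
P(Y=3 | obs) = 29/384 / 5/16 = 29/120

P(Y=0) = 1/5, P(Y=1) = 19/120, P(Y=2) = 2/5, P(Y=3) = 29/120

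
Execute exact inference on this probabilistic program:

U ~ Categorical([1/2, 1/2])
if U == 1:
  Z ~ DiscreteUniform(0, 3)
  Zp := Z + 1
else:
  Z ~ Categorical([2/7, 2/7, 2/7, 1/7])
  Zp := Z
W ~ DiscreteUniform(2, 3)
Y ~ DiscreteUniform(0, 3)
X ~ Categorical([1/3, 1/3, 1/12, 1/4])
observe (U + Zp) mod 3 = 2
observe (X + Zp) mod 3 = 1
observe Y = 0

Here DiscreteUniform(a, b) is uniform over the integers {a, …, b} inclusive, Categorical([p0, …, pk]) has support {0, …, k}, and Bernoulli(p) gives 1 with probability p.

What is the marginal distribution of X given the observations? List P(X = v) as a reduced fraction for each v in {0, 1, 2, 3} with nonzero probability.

Enumerate traces; 10 have nonzero weight after conditioning:
  (U=0, Z=2, W=2, Y=0, X=2) weight 1/672
  (U=0, Z=2, W=3, Y=0, X=2) weight 1/672
  (U=1, Z=0, W=2, Y=0, X=0) weight 1/192
  (U=1, Z=0, W=2, Y=0, X=3) weight 1/256
  (U=1, Z=0, W=3, Y=0, X=0) weight 1/192
  (U=1, Z=0, W=3, Y=0, X=3) weight 1/256
  (U=1, Z=3, W=2, Y=0, X=0) weight 1/192
  (U=1, Z=3, W=2, Y=0, X=3) weight 1/256
  … 2 more
Group by X:
  weight(X=0) = 1/48
  weight(X=2) = 1/336
  weight(X=3) = 1/64
Total weight = 1/48 + 1/336 + 1/64 = 53/1344
P(X=0 | obs) = 1/48 / 53/1344 = 28/53
P(X=2 | obs) = 1/336 / 53/1344 = 4/53
P(X=3 | obs) = 1/64 / 53/1344 = 21/53

P(X=0) = 28/53, P(X=2) = 4/53, P(X=3) = 21/53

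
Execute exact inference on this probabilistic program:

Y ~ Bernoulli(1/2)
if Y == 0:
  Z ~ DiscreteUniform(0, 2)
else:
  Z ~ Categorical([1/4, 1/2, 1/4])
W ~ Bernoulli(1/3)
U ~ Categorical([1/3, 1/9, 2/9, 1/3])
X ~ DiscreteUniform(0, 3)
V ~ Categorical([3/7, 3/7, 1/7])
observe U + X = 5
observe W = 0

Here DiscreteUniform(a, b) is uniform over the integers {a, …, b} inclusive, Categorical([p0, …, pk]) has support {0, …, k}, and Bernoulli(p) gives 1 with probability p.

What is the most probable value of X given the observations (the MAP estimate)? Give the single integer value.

Enumerate traces; 36 have nonzero weight after conditioning:
  (Y=0, Z=0, W=0, U=2, X=3, V=0) weight 1/378
  (Y=0, Z=0, W=0, U=2, X=3, V=1) weight 1/378
  (Y=0, Z=0, W=0, U=2, X=3, V=2) weight 1/1134
  (Y=0, Z=0, W=0, U=3, X=2, V=0) weight 1/252
  (Y=0, Z=0, W=0, U=3, X=2, V=1) weight 1/252
  (Y=0, Z=0, W=0, U=3, X=2, V=2) weight 1/756
  (Y=0, Z=1, W=0, U=2, X=3, V=0) weight 1/378
  (Y=0, Z=1, W=0, U=2, X=3, V=1) weight 1/378
  … 28 more
Group by X:
  weight(X=2) = 1/18
  weight(X=3) = 1/27
Total weight = 1/18 + 1/27 = 5/54
P(X=2 | obs) = 1/18 / 5/54 = 3/5
P(X=3 | obs) = 1/27 / 5/54 = 2/5
argmax = 2

argmax_v P(X = v | obs) = 2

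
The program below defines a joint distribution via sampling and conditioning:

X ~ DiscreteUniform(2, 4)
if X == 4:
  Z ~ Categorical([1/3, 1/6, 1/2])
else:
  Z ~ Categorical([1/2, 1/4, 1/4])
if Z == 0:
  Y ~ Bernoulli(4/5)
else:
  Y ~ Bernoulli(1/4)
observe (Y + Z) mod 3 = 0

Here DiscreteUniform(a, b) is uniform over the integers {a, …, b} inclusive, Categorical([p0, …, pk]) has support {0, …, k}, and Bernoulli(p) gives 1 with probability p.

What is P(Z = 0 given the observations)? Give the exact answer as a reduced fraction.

P(Z = 0 | obs) = 16/31

Enumerate traces; 6 have nonzero weight after conditioning:
  (X=2, Z=0, Y=0) weight 1/30
  (X=2, Z=2, Y=1) weight 1/48
  (X=3, Z=0, Y=0) weight 1/30
  (X=3, Z=2, Y=1) weight 1/48
  (X=4, Z=0, Y=0) weight 1/45
  (X=4, Z=2, Y=1) weight 1/24
Group by Z:
  weight(Z=0) = 4/45
  weight(Z=2) = 1/12
Total weight = 4/45 + 1/12 = 31/180
P(Z=0 | obs) = 4/45 / 31/180 = 16/31
P(Z=2 | obs) = 1/12 / 31/180 = 15/31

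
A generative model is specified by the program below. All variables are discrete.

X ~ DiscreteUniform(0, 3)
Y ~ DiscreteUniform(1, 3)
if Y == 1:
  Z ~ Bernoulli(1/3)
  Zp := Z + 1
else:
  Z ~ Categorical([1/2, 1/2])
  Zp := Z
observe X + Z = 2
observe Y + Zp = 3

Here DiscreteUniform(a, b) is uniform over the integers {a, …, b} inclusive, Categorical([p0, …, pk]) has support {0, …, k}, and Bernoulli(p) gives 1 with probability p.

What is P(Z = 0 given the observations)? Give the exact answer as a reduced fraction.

P(Z = 0 | obs) = 3/8

Enumerate traces; 3 have nonzero weight after conditioning:
  (X=1, Y=1, Z=1) weight 1/36
  (X=1, Y=2, Z=1) weight 1/24
  (X=2, Y=3, Z=0) weight 1/24
Group by Z:
  weight(Z=0) = 1/24
  weight(Z=1) = 5/72
Total weight = 1/24 + 5/72 = 1/9
P(Z=0 | obs) = 1/24 / 1/9 = 3/8
P(Z=1 | obs) = 5/72 / 1/9 = 5/8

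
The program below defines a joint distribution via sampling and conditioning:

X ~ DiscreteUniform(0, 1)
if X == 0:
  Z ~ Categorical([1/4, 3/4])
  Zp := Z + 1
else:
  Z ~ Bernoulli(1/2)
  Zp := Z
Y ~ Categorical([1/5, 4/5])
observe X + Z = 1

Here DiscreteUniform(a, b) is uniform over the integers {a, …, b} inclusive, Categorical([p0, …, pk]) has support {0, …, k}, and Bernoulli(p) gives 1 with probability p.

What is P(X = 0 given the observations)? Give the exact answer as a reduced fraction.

P(X = 0 | obs) = 3/5

Enumerate traces; 4 have nonzero weight after conditioning:
  (X=0, Z=1, Y=0) weight 3/40
  (X=0, Z=1, Y=1) weight 3/10
  (X=1, Z=0, Y=0) weight 1/20
  (X=1, Z=0, Y=1) weight 1/5
Group by X:
  weight(X=0) = 3/8
  weight(X=1) = 1/4
Total weight = 3/8 + 1/4 = 5/8
P(X=0 | obs) = 3/8 / 5/8 = 3/5
P(X=1 | obs) = 1/4 / 5/8 = 2/5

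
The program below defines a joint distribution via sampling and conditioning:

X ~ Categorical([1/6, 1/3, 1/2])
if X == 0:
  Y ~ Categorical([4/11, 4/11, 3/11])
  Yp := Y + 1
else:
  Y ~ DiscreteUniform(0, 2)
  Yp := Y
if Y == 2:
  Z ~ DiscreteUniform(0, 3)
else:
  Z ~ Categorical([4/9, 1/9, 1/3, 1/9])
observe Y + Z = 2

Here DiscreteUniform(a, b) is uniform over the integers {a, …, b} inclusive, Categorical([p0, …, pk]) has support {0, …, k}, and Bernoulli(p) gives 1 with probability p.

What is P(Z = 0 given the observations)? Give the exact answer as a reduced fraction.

Enumerate traces; 9 have nonzero weight after conditioning:
  (X=0, Y=0, Z=2) weight 2/99
  (X=0, Y=1, Z=1) weight 2/297
  (X=0, Y=2, Z=0) weight 1/88
  (X=1, Y=0, Z=2) weight 1/27
  (X=1, Y=1, Z=1) weight 1/81
  (X=1, Y=2, Z=0) weight 1/36
  (X=2, Y=0, Z=2) weight 1/18
  (X=2, Y=1, Z=1) weight 1/54
  … 1 more
Group by Z:
  weight(Z=0) = 8/99
  weight(Z=1) = 67/1782
  weight(Z=2) = 67/594
Total weight = 8/99 + 67/1782 + 67/594 = 206/891
P(Z=0 | obs) = 8/99 / 206/891 = 36/103
P(Z=1 | obs) = 67/1782 / 206/891 = 67/412
P(Z=2 | obs) = 67/594 / 206/891 = 201/412

P(Z = 0 | obs) = 36/103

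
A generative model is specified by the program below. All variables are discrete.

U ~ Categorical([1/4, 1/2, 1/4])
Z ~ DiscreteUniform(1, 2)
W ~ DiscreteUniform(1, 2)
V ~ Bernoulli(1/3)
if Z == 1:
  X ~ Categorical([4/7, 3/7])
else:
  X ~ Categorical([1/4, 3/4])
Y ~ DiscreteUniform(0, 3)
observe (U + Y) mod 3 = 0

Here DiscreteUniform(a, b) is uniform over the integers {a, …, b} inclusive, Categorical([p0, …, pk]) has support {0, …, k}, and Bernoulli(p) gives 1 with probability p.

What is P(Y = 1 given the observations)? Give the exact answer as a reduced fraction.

P(Y = 1 | obs) = 1/5

Enumerate traces; 64 have nonzero weight after conditioning:
  (U=0, Z=1, W=1, V=0, X=0, Y=0) weight 1/168
  (U=0, Z=1, W=1, V=0, X=0, Y=3) weight 1/168
  (U=0, Z=1, W=1, V=0, X=1, Y=0) weight 1/224
  (U=0, Z=1, W=1, V=0, X=1, Y=3) weight 1/224
  (U=0, Z=1, W=1, V=1, X=0, Y=0) weight 1/336
  (U=0, Z=1, W=1, V=1, X=0, Y=3) weight 1/336
  (U=0, Z=1, W=1, V=1, X=1, Y=0) weight 1/448
  (U=0, Z=1, W=1, V=1, X=1, Y=3) weight 1/448
  (U=1, Z=1, W=1, V=0, X=0, Y=2) weight 1/84
  (U=2, Z=1, W=1, V=0, X=0, Y=1) weight 1/168
  … 54 more
Group by Y:
  weight(Y=0) = 1/16
  weight(Y=1) = 1/16
  weight(Y=2) = 1/8
  weight(Y=3) = 1/16
Total weight = 1/16 + 1/16 + 1/8 + 1/16 = 5/16
P(Y=0 | obs) = 1/16 / 5/16 = 1/5
P(Y=1 | obs) = 1/16 / 5/16 = 1/5
P(Y=2 | obs) = 1/8 / 5/16 = 2/5
P(Y=3 | obs) = 1/16 / 5/16 = 1/5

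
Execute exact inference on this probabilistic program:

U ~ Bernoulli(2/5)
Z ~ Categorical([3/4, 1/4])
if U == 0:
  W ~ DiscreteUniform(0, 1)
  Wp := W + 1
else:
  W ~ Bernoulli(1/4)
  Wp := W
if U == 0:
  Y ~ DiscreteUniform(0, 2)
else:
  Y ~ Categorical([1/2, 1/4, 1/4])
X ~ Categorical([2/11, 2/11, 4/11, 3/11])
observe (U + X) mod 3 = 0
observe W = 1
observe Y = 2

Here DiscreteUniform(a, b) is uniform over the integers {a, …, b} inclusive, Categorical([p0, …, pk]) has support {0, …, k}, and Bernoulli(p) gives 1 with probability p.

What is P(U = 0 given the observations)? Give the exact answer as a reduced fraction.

Enumerate traces; 6 have nonzero weight after conditioning:
  (U=0, Z=0, W=1, Y=2, X=0) weight 3/220
  (U=0, Z=0, W=1, Y=2, X=3) weight 9/440
  (U=0, Z=1, W=1, Y=2, X=0) weight 1/220
  (U=0, Z=1, W=1, Y=2, X=3) weight 3/440
  (U=1, Z=0, W=1, Y=2, X=2) weight 3/440
  (U=1, Z=1, W=1, Y=2, X=2) weight 1/440
Group by U:
  weight(U=0) = 1/22
  weight(U=1) = 1/110
Total weight = 1/22 + 1/110 = 3/55
P(U=0 | obs) = 1/22 / 3/55 = 5/6
P(U=1 | obs) = 1/110 / 3/55 = 1/6

P(U = 0 | obs) = 5/6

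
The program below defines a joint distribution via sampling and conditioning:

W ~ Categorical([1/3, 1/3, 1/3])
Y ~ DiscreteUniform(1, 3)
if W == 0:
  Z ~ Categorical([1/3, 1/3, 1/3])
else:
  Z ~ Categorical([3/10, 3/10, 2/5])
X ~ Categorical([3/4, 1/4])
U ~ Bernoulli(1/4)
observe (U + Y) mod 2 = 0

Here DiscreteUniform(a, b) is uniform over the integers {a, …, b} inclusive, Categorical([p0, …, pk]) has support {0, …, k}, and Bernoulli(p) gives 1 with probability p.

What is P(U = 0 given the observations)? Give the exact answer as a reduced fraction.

Enumerate traces; 54 have nonzero weight after conditioning:
  (W=0, Y=1, Z=0, X=0, U=1) weight 1/144
  (W=0, Y=1, Z=0, X=1, U=1) weight 1/432
  (W=0, Y=1, Z=1, X=0, U=1) weight 1/144
  (W=0, Y=1, Z=1, X=1, U=1) weight 1/432
  (W=0, Y=1, Z=2, X=0, U=1) weight 1/144
  (W=0, Y=1, Z=2, X=1, U=1) weight 1/432
  (W=0, Y=2, Z=0, X=0, U=0) weight 1/48
  (W=0, Y=2, Z=0, X=1, U=0) weight 1/144
  … 46 more
Group by U:
  weight(U=0) = 1/4
  weight(U=1) = 1/6
Total weight = 1/4 + 1/6 = 5/12
P(U=0 | obs) = 1/4 / 5/12 = 3/5
P(U=1 | obs) = 1/6 / 5/12 = 2/5

P(U = 0 | obs) = 3/5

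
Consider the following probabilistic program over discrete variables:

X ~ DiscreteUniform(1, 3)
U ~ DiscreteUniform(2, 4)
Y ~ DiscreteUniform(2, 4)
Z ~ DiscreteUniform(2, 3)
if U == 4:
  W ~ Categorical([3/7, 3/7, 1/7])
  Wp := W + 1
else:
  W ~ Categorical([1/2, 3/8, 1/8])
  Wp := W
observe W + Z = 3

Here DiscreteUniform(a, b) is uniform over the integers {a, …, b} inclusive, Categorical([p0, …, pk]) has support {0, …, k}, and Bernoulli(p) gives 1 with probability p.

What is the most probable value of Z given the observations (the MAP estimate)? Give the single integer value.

Enumerate traces; 54 have nonzero weight after conditioning:
  (X=1, U=2, Y=2, Z=2, W=1) weight 1/144
  (X=1, U=2, Y=2, Z=3, W=0) weight 1/108
  (X=1, U=2, Y=3, Z=2, W=1) weight 1/144
  (X=1, U=2, Y=3, Z=3, W=0) weight 1/108
  (X=1, U=2, Y=4, Z=2, W=1) weight 1/144
  (X=1, U=2, Y=4, Z=3, W=0) weight 1/108
  (X=1, U=3, Y=2, Z=2, W=1) weight 1/144
  (X=1, U=3, Y=2, Z=3, W=0) weight 1/108
  … 46 more
Group by Z:
  weight(Z=2) = 11/56
  weight(Z=3) = 5/21
Total weight = 11/56 + 5/21 = 73/168
P(Z=2 | obs) = 11/56 / 73/168 = 33/73
P(Z=3 | obs) = 5/21 / 73/168 = 40/73
argmax = 3

argmax_v P(Z = v | obs) = 3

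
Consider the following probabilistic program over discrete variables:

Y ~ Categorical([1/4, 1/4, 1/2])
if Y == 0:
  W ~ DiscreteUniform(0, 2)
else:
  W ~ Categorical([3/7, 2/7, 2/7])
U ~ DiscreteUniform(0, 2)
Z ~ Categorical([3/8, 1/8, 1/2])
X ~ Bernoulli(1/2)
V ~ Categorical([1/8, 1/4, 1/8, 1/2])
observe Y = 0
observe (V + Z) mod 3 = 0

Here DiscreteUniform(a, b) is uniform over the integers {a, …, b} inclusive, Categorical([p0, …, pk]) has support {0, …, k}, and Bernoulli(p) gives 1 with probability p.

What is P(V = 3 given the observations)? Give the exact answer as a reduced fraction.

P(V = 3 | obs) = 1/2

Enumerate traces; 72 have nonzero weight after conditioning:
  (Y=0, W=0, U=0, Z=0, X=0, V=0) weight 1/1536
  (Y=0, W=0, U=0, Z=0, X=0, V=3) weight 1/384
  (Y=0, W=0, U=0, Z=0, X=1, V=0) weight 1/1536
  (Y=0, W=0, U=0, Z=0, X=1, V=3) weight 1/384
  (Y=0, W=0, U=0, Z=1, X=0, V=2) weight 1/4608
  (Y=0, W=0, U=0, Z=1, X=1, V=2) weight 1/4608
  (Y=0, W=0, U=0, Z=2, X=0, V=1) weight 1/576
  (Y=0, W=0, U=0, Z=2, X=1, V=1) weight 1/576
  … 64 more
Group by V:
  weight(V=0) = 3/256
  weight(V=1) = 1/32
  weight(V=2) = 1/256
  weight(V=3) = 3/64
Total weight = 3/256 + 1/32 + 1/256 + 3/64 = 3/32
P(V=0 | obs) = 3/256 / 3/32 = 1/8
P(V=1 | obs) = 1/32 / 3/32 = 1/3
P(V=2 | obs) = 1/256 / 3/32 = 1/24
P(V=3 | obs) = 3/64 / 3/32 = 1/2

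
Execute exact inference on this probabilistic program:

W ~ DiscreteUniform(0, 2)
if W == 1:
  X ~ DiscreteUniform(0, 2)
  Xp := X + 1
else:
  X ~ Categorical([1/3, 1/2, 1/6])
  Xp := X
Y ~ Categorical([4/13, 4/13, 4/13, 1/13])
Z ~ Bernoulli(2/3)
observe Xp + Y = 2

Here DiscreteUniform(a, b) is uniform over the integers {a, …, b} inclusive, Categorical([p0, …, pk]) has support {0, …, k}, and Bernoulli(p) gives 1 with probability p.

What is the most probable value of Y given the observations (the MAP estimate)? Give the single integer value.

Enumerate traces; 16 have nonzero weight after conditioning:
  (W=0, X=0, Y=2, Z=0) weight 4/351
  (W=0, X=0, Y=2, Z=1) weight 8/351
  (W=0, X=1, Y=1, Z=0) weight 2/117
  (W=0, X=1, Y=1, Z=1) weight 4/117
  (W=0, X=2, Y=0, Z=0) weight 2/351
  (W=0, X=2, Y=0, Z=1) weight 4/351
  (W=1, X=0, Y=1, Z=0) weight 4/351
  (W=1, X=0, Y=1, Z=1) weight 8/351
  … 8 more
Group by Y:
  weight(Y=0) = 8/117
  weight(Y=1) = 16/117
  weight(Y=2) = 8/117
Total weight = 8/117 + 16/117 + 8/117 = 32/117
P(Y=0 | obs) = 8/117 / 32/117 = 1/4
P(Y=1 | obs) = 16/117 / 32/117 = 1/2
P(Y=2 | obs) = 8/117 / 32/117 = 1/4
argmax = 1

argmax_v P(Y = v | obs) = 1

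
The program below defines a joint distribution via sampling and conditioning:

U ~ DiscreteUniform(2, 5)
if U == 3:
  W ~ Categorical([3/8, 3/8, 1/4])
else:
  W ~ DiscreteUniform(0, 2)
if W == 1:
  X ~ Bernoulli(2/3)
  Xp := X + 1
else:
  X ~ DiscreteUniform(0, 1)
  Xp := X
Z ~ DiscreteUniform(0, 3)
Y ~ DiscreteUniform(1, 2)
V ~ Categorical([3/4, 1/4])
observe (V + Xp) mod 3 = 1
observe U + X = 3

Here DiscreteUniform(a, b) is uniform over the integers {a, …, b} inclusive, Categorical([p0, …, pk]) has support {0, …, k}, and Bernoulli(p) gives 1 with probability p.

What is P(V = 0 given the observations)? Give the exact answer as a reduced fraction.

Enumerate traces; 40 have nonzero weight after conditioning:
  (U=2, W=0, X=1, Z=0, Y=1, V=0) weight 1/256
  (U=2, W=0, X=1, Z=0, Y=2, V=0) weight 1/256
  (U=2, W=0, X=1, Z=1, Y=1, V=0) weight 1/256
  (U=2, W=0, X=1, Z=1, Y=2, V=0) weight 1/256
  (U=2, W=0, X=1, Z=2, Y=1, V=0) weight 1/256
  (U=2, W=0, X=1, Z=2, Y=2, V=0) weight 1/256
  (U=2, W=0, X=1, Z=3, Y=1, V=0) weight 1/256
  (U=2, W=0, X=1, Z=3, Y=2, V=0) weight 1/256
  (U=3, W=0, X=0, Z=0, Y=1, V=1) weight 3/2048
  … 31 more
Group by V:
  weight(V=0) = 11/128
  weight(V=1) = 5/256
Total weight = 11/128 + 5/256 = 27/256
P(V=0 | obs) = 11/128 / 27/256 = 22/27
P(V=1 | obs) = 5/256 / 27/256 = 5/27

P(V = 0 | obs) = 22/27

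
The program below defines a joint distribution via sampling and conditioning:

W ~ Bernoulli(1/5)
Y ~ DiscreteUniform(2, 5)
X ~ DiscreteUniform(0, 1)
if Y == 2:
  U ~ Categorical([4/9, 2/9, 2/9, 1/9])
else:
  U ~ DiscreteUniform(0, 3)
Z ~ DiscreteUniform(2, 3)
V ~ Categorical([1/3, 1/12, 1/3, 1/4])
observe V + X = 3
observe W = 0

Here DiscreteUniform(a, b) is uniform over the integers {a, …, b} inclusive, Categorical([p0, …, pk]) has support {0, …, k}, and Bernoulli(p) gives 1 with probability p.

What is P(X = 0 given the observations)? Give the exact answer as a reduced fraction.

Enumerate traces; 64 have nonzero weight after conditioning:
  (W=0, Y=2, X=0, U=0, Z=2, V=3) weight 1/180
  (W=0, Y=2, X=0, U=0, Z=3, V=3) weight 1/180
  (W=0, Y=2, X=0, U=1, Z=2, V=3) weight 1/360
  (W=0, Y=2, X=0, U=1, Z=3, V=3) weight 1/360
  (W=0, Y=2, X=0, U=2, Z=2, V=3) weight 1/360
  (W=0, Y=2, X=0, U=2, Z=3, V=3) weight 1/360
  (W=0, Y=2, X=0, U=3, Z=2, V=3) weight 1/720
  (W=0, Y=2, X=0, U=3, Z=3, V=3) weight 1/720
  (W=0, Y=2, X=1, U=0, Z=2, V=2) weight 1/135
  … 55 more
Group by X:
  weight(X=0) = 1/10
  weight(X=1) = 2/15
Total weight = 1/10 + 2/15 = 7/30
P(X=0 | obs) = 1/10 / 7/30 = 3/7
P(X=1 | obs) = 2/15 / 7/30 = 4/7

P(X = 0 | obs) = 3/7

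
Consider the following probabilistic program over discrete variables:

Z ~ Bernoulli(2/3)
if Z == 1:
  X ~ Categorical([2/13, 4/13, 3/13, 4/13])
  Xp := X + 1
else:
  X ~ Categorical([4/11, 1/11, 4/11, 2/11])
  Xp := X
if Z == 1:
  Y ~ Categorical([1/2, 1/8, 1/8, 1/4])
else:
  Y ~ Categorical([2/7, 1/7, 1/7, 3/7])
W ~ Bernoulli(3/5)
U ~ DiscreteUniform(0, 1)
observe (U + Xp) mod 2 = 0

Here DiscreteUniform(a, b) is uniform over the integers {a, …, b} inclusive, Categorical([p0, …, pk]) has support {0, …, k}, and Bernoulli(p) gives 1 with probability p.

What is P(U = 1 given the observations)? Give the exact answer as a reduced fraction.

Enumerate traces; 64 have nonzero weight after conditioning:
  (Z=0, X=0, Y=0, W=0, U=0) weight 8/1155
  (Z=0, X=0, Y=0, W=1, U=0) weight 4/385
  (Z=0, X=0, Y=1, W=0, U=0) weight 4/1155
  (Z=0, X=0, Y=1, W=1, U=0) weight 2/385
  (Z=0, X=0, Y=2, W=0, U=0) weight 4/1155
  (Z=0, X=0, Y=2, W=1, U=0) weight 2/385
  (Z=0, X=0, Y=3, W=0, U=0) weight 4/385
  (Z=0, X=0, Y=3, W=1, U=0) weight 6/385
  (Z=0, X=1, Y=0, W=0, U=1) weight 2/1155
  … 55 more
Group by U:
  weight(U=0) = 140/429
  weight(U=1) = 149/858
Total weight = 140/429 + 149/858 = 1/2
P(U=0 | obs) = 140/429 / 1/2 = 280/429
P(U=1 | obs) = 149/858 / 1/2 = 149/429

P(U = 1 | obs) = 149/429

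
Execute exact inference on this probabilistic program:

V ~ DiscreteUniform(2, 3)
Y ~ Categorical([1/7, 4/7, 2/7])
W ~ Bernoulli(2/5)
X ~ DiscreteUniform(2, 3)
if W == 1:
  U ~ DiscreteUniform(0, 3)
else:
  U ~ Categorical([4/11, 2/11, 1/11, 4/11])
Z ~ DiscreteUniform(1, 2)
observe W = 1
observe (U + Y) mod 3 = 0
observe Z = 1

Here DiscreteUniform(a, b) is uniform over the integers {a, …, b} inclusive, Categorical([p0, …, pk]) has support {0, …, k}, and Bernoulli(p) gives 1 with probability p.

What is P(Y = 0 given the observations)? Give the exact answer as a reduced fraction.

Enumerate traces; 16 have nonzero weight after conditioning:
  (V=2, Y=0, W=1, X=2, U=0, Z=1) weight 1/560
  (V=2, Y=0, W=1, X=2, U=3, Z=1) weight 1/560
  (V=2, Y=0, W=1, X=3, U=0, Z=1) weight 1/560
  (V=2, Y=0, W=1, X=3, U=3, Z=1) weight 1/560
  (V=2, Y=1, W=1, X=2, U=2, Z=1) weight 1/140
  (V=2, Y=1, W=1, X=3, U=2, Z=1) weight 1/140
  (V=2, Y=2, W=1, X=2, U=1, Z=1) weight 1/280
  (V=2, Y=2, W=1, X=3, U=1, Z=1) weight 1/280
  … 8 more
Group by Y:
  weight(Y=0) = 1/70
  weight(Y=1) = 1/35
  weight(Y=2) = 1/70
Total weight = 1/70 + 1/35 + 1/70 = 2/35
P(Y=0 | obs) = 1/70 / 2/35 = 1/4
P(Y=1 | obs) = 1/35 / 2/35 = 1/2
P(Y=2 | obs) = 1/70 / 2/35 = 1/4

P(Y = 0 | obs) = 1/4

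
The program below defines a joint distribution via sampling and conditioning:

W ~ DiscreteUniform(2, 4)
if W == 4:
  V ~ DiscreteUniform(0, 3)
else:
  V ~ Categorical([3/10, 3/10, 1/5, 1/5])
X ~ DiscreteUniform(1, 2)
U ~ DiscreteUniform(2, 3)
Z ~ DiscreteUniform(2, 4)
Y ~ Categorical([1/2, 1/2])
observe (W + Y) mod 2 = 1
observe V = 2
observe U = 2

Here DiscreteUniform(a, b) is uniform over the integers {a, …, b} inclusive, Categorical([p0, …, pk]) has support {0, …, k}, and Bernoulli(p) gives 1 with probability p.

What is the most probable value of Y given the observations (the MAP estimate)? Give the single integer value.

argmax_v P(Y = v | obs) = 1

Enumerate traces; 18 have nonzero weight after conditioning:
  (W=2, V=2, X=1, U=2, Z=2, Y=1) weight 1/360
  (W=2, V=2, X=1, U=2, Z=3, Y=1) weight 1/360
  (W=2, V=2, X=1, U=2, Z=4, Y=1) weight 1/360
  (W=2, V=2, X=2, U=2, Z=2, Y=1) weight 1/360
  (W=2, V=2, X=2, U=2, Z=3, Y=1) weight 1/360
  (W=2, V=2, X=2, U=2, Z=4, Y=1) weight 1/360
  (W=3, V=2, X=1, U=2, Z=2, Y=0) weight 1/360
  (W=3, V=2, X=1, U=2, Z=3, Y=0) weight 1/360
  … 10 more
Group by Y:
  weight(Y=0) = 1/60
  weight(Y=1) = 3/80
Total weight = 1/60 + 3/80 = 13/240
P(Y=0 | obs) = 1/60 / 13/240 = 4/13
P(Y=1 | obs) = 3/80 / 13/240 = 9/13
argmax = 1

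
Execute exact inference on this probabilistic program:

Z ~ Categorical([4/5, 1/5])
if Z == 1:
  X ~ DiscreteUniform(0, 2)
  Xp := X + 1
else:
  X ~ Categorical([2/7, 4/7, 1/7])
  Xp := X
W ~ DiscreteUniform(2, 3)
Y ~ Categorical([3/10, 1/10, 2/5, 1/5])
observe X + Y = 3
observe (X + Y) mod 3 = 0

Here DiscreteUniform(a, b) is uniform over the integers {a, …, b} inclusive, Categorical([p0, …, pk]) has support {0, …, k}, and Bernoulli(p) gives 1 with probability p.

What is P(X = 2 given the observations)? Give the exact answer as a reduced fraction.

P(X = 2 | obs) = 19/301

Enumerate traces; 12 have nonzero weight after conditioning:
  (Z=0, X=0, W=2, Y=3) weight 4/175
  (Z=0, X=0, W=3, Y=3) weight 4/175
  (Z=0, X=1, W=2, Y=2) weight 16/175
  (Z=0, X=1, W=3, Y=2) weight 16/175
  (Z=0, X=2, W=2, Y=1) weight 1/175
  (Z=0, X=2, W=3, Y=1) weight 1/175
  (Z=1, X=0, W=2, Y=3) weight 1/150
  (Z=1, X=0, W=3, Y=3) weight 1/150
  … 4 more
Group by X:
  weight(X=0) = 31/525
  weight(X=1) = 22/105
  weight(X=2) = 19/1050
Total weight = 31/525 + 22/105 + 19/1050 = 43/150
P(X=0 | obs) = 31/525 / 43/150 = 62/301
P(X=1 | obs) = 22/105 / 43/150 = 220/301
P(X=2 | obs) = 19/1050 / 43/150 = 19/301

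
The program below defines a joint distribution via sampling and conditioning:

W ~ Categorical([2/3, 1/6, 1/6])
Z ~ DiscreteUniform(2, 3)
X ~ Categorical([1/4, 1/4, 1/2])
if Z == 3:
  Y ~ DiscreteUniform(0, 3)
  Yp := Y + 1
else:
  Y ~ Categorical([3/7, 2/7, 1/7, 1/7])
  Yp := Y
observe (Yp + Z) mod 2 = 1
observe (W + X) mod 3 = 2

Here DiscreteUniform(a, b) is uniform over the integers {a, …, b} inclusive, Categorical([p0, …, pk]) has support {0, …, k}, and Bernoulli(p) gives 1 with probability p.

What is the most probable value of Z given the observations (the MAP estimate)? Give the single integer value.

argmax_v P(Z = v | obs) = 3

Enumerate traces; 12 have nonzero weight after conditioning:
  (W=0, Z=2, X=2, Y=1) weight 1/21
  (W=0, Z=2, X=2, Y=3) weight 1/42
  (W=0, Z=3, X=2, Y=1) weight 1/24
  (W=0, Z=3, X=2, Y=3) weight 1/24
  (W=1, Z=2, X=1, Y=1) weight 1/168
  (W=1, Z=2, X=1, Y=3) weight 1/336
  (W=1, Z=3, X=1, Y=1) weight 1/192
  (W=1, Z=3, X=1, Y=3) weight 1/192
  … 4 more
Group by Z:
  weight(Z=2) = 5/56
  weight(Z=3) = 5/48
Total weight = 5/56 + 5/48 = 65/336
P(Z=2 | obs) = 5/56 / 65/336 = 6/13
P(Z=3 | obs) = 5/48 / 65/336 = 7/13
argmax = 3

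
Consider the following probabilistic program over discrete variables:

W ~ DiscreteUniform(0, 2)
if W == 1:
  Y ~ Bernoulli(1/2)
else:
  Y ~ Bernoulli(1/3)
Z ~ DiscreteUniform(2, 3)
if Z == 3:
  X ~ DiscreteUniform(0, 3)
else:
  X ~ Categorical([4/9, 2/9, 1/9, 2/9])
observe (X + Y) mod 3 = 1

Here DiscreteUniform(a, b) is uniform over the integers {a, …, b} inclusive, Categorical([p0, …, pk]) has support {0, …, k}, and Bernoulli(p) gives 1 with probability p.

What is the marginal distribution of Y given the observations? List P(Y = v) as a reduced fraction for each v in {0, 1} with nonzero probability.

Enumerate traces; 18 have nonzero weight after conditioning:
  (W=0, Y=0, Z=2, X=1) weight 2/81
  (W=0, Y=0, Z=3, X=1) weight 1/36
  (W=0, Y=1, Z=2, X=0) weight 2/81
  (W=0, Y=1, Z=2, X=3) weight 1/81
  (W=0, Y=1, Z=3, X=0) weight 1/72
  (W=0, Y=1, Z=3, X=3) weight 1/72
  (W=1, Y=0, Z=2, X=1) weight 1/54
  (W=1, Y=0, Z=3, X=1) weight 1/48
  … 10 more
Group by Y:
  weight(Y=0) = 187/1296
  weight(Y=1) = 49/216
Total weight = 187/1296 + 49/216 = 481/1296
P(Y=0 | obs) = 187/1296 / 481/1296 = 187/481
P(Y=1 | obs) = 49/216 / 481/1296 = 294/481

P(Y=0) = 187/481, P(Y=1) = 294/481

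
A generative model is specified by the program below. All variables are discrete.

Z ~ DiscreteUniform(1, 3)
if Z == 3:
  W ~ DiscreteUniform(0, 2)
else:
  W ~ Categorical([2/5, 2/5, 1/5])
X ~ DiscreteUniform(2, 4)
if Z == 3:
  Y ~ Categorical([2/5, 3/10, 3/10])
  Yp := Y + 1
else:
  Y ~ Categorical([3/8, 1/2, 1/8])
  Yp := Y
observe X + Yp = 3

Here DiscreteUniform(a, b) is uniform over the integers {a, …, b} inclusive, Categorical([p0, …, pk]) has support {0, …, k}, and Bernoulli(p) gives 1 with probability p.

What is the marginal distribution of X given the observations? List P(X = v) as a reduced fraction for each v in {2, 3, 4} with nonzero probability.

P(X=2) = 28/43, P(X=3) = 15/43

Enumerate traces; 15 have nonzero weight after conditioning:
  (Z=1, W=0, X=2, Y=1) weight 1/45
  (Z=1, W=0, X=3, Y=0) weight 1/60
  (Z=1, W=1, X=2, Y=1) weight 1/45
  (Z=1, W=1, X=3, Y=0) weight 1/60
  (Z=1, W=2, X=2, Y=1) weight 1/90
  (Z=1, W=2, X=3, Y=0) weight 1/120
  (Z=2, W=0, X=2, Y=1) weight 1/45
  (Z=2, W=0, X=3, Y=0) weight 1/60
  … 7 more
Group by X:
  weight(X=2) = 7/45
  weight(X=3) = 1/12
Total weight = 7/45 + 1/12 = 43/180
P(X=2 | obs) = 7/45 / 43/180 = 28/43
P(X=3 | obs) = 1/12 / 43/180 = 15/43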